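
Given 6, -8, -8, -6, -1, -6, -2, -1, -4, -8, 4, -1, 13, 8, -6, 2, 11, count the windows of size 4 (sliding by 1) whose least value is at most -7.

7

[6, -8, -8, -6] → min -8  ≤ -7 ✓
[-8, -8, -6, -1] → min -8  ≤ -7 ✓
[-8, -6, -1, -6] → min -8  ≤ -7 ✓
[-6, -1, -6, -2] → min -6
[-1, -6, -2, -1] → min -6
[-6, -2, -1, -4] → min -6
[-2, -1, -4, -8] → min -8  ≤ -7 ✓
[-1, -4, -8, 4] → min -8  ≤ -7 ✓
[-4, -8, 4, -1] → min -8  ≤ -7 ✓
[-8, 4, -1, 13] → min -8  ≤ -7 ✓
[4, -1, 13, 8] → min -1
[-1, 13, 8, -6] → min -6
[13, 8, -6, 2] → min -6
[8, -6, 2, 11] → min -6
7 windows satisfy the condition.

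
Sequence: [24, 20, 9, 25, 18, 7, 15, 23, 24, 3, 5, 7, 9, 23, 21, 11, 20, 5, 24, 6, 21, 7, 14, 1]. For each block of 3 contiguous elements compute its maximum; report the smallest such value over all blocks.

24 20 9 → max 24
20 9 25 → max 25
9 25 18 → max 25
25 18 7 → max 25
18 7 15 → max 18
7 15 23 → max 23
15 23 24 → max 24
23 24 3 → max 24
24 3 5 → max 24
3 5 7 → max 7
5 7 9 → max 9
7 9 23 → max 23
9 23 21 → max 23
23 21 11 → max 23
21 11 20 → max 21
11 20 5 → max 20
20 5 24 → max 24
5 24 6 → max 24
24 6 21 → max 24
6 21 7 → max 21
21 7 14 → max 21
7 14 1 → max 14
Smallest of these is 7.

7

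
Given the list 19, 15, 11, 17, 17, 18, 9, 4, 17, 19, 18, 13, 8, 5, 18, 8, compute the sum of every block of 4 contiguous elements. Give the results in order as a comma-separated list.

Sliding a size-4 window across the 16 values:
19 15 11 17 → sum 62
15 11 17 17 → sum 60
11 17 17 18 → sum 63
17 17 18 9 → sum 61
17 18 9 4 → sum 48
18 9 4 17 → sum 48
9 4 17 19 → sum 49
4 17 19 18 → sum 58
17 19 18 13 → sum 67
19 18 13 8 → sum 58
18 13 8 5 → sum 44
13 8 5 18 → sum 44
8 5 18 8 → sum 39

62, 60, 63, 61, 48, 48, 49, 58, 67, 58, 44, 44, 39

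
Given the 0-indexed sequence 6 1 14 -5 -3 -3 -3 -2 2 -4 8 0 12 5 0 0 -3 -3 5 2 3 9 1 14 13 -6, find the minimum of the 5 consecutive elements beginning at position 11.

Elements at indices 11..15: 0, 12, 5, 0, 0
min(0, 12, 5, 0, 0) = 0

0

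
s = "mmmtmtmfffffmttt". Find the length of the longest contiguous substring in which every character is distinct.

3

add m: [m] len 1
add m (repeat m, move left end past it): [m] len 1
add m (repeat m, move left end past it): [m] len 1
add t: [m, t] len 2
add m (repeat m, move left end past it): [t, m] len 2
add t (repeat t, move left end past it): [m, t] len 2
add m (repeat m, move left end past it): [t, m] len 2
add f: [t, m, f] len 3
add f (repeat f, move left end past it): [f] len 1
add f (repeat f, move left end past it): [f] len 1
add f (repeat f, move left end past it): [f] len 1
add f (repeat f, move left end past it): [f] len 1
add m: [f, m] len 2
add t: [f, m, t] len 3
add t (repeat t, move left end past it): [t] len 1
add t (repeat t, move left end past it): [t] len 1
Longest all-distinct length: 3.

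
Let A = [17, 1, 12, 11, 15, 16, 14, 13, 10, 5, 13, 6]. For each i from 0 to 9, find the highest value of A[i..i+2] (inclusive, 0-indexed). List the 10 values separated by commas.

17, 12, 15, 16, 16, 16, 14, 13, 13, 13

(17, 1, 12) → max 17
(1, 12, 11) → max 12
(12, 11, 15) → max 15
(11, 15, 16) → max 16
(15, 16, 14) → max 16
(16, 14, 13) → max 16
(14, 13, 10) → max 14
(13, 10, 5) → max 13
(10, 5, 13) → max 13
(5, 13, 6) → max 13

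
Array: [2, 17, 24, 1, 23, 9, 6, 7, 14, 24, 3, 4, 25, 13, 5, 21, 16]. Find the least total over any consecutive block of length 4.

36

(2, 17, 24, 1) → sum 44
(17, 24, 1, 23) → sum 65
(24, 1, 23, 9) → sum 57
(1, 23, 9, 6) → sum 39
(23, 9, 6, 7) → sum 45
(9, 6, 7, 14) → sum 36
(6, 7, 14, 24) → sum 51
(7, 14, 24, 3) → sum 48
(14, 24, 3, 4) → sum 45
(24, 3, 4, 25) → sum 56
(3, 4, 25, 13) → sum 45
(4, 25, 13, 5) → sum 47
(25, 13, 5, 21) → sum 64
(13, 5, 21, 16) → sum 55
Least of these is 36.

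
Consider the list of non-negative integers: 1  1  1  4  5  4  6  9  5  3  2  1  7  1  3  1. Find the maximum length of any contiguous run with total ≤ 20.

add 1: [1] sum 1, len 1
add 1: [1, 1] sum 2, len 2
add 1: [1, 1, 1] sum 3, len 3
add 4: [1, 1, 1, 4] sum 7, len 4
add 5: [1, 1, 1, 4, 5] sum 12, len 5
add 4: [1, 1, 1, 4, 5, 4] sum 16, len 6
add 6: [1, 4, 5, 4, 6] sum 20, len 5
add 9: [4, 6, 9] sum 19, len 3
add 5: [6, 9, 5] sum 20, len 3
add 3: [9, 5, 3] sum 17, len 3
add 2: [9, 5, 3, 2] sum 19, len 4
add 1: [9, 5, 3, 2, 1] sum 20, len 5
add 7: [5, 3, 2, 1, 7] sum 18, len 5
add 1: [5, 3, 2, 1, 7, 1] sum 19, len 6
add 3: [3, 2, 1, 7, 1, 3] sum 17, len 6
add 1: [3, 2, 1, 7, 1, 3, 1] sum 18, len 7
Longest length seen: 7.

7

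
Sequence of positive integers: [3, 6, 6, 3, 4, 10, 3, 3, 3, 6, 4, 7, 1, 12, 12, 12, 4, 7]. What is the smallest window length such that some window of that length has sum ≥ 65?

Extend right; whenever the sum reaches 65, record the length and shrink from the left:
add 3: running sum 3 < 65
add 6: running sum 9 < 65
add 6: running sum 15 < 65
add 3: running sum 18 < 65
add 4: running sum 22 < 65
add 10: running sum 32 < 65
add 3: running sum 35 < 65
add 3: running sum 38 < 65
add 3: running sum 41 < 65
add 6: running sum 47 < 65
add 4: running sum 51 < 65
add 7: running sum 58 < 65
add 1: running sum 59 < 65
end 13: [6, 6, 3, 4, 10, 3, 3, 3, 6, 4, 7, 1, 12] sum 68, len 13
end 14: [4, 10, 3, 3, 3, 6, 4, 7, 1, 12, 12] sum 65, len 11
end 15: [10, 3, 3, 3, 6, 4, 7, 1, 12, 12, 12] sum 73, len 11
end 16: [3, 3, 3, 6, 4, 7, 1, 12, 12, 12, 4] sum 67, len 11
end 17: [6, 4, 7, 1, 12, 12, 12, 4, 7] sum 65, len 9
Shortest qualifying length: 9.

9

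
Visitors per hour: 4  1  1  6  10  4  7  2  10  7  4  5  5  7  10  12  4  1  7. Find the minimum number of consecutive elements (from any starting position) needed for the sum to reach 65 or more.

add 4: running sum 4 < 65
add 1: running sum 5 < 65
add 1: running sum 6 < 65
add 6: running sum 12 < 65
add 10: running sum 22 < 65
add 4: running sum 26 < 65
add 7: running sum 33 < 65
add 2: running sum 35 < 65
add 10: running sum 45 < 65
add 7: running sum 52 < 65
add 4: running sum 56 < 65
add 5: running sum 61 < 65
end 12: [4, 1, 1, 6, 10, 4, 7, 2, 10, 7, 4, 5, 5] sum 66, len 13
end 13: [6, 10, 4, 7, 2, 10, 7, 4, 5, 5, 7] sum 67, len 11
end 14: [10, 4, 7, 2, 10, 7, 4, 5, 5, 7, 10] sum 71, len 11
end 15: [7, 2, 10, 7, 4, 5, 5, 7, 10, 12] sum 69, len 10
end 16: [2, 10, 7, 4, 5, 5, 7, 10, 12, 4] sum 66, len 10
end 17: [10, 7, 4, 5, 5, 7, 10, 12, 4, 1] sum 65, len 10
end 18: [10, 7, 4, 5, 5, 7, 10, 12, 4, 1, 7] sum 72, len 11
Shortest qualifying length: 10.

10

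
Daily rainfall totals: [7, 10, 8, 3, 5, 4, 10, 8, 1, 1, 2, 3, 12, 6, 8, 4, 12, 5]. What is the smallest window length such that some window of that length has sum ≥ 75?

add 7: running sum 7 < 75
add 10: running sum 17 < 75
add 8: running sum 25 < 75
add 3: running sum 28 < 75
add 5: running sum 33 < 75
add 4: running sum 37 < 75
add 10: running sum 47 < 75
add 8: running sum 55 < 75
add 1: running sum 56 < 75
add 1: running sum 57 < 75
add 2: running sum 59 < 75
add 3: running sum 62 < 75
add 12: running sum 74 < 75
add 6: shortest ending here [7, 10, 8, 3, 5, 4, 10, 8, 1, 1, 2, 3, 12, 6] sum 80, len 14
add 8: shortest ending here [10, 8, 3, 5, 4, 10, 8, 1, 1, 2, 3, 12, 6, 8] sum 81, len 14
add 4: shortest ending here [8, 3, 5, 4, 10, 8, 1, 1, 2, 3, 12, 6, 8, 4] sum 75, len 14
add 12: shortest ending here [5, 4, 10, 8, 1, 1, 2, 3, 12, 6, 8, 4, 12] sum 76, len 13
add 5: shortest ending here [4, 10, 8, 1, 1, 2, 3, 12, 6, 8, 4, 12, 5] sum 76, len 13
Shortest qualifying length: 13.

13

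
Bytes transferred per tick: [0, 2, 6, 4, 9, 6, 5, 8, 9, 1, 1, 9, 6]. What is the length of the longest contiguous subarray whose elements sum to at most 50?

10

Extend to the right; shrink from the left whenever the sum exceeds 50:
add 0: [0] sum 0, len 1
add 2: [0, 2] sum 2, len 2
add 6: [0, 2, 6] sum 8, len 3
add 4: [0, 2, 6, 4] sum 12, len 4
add 9: [0, 2, 6, 4, 9] sum 21, len 5
add 6: [0, 2, 6, 4, 9, 6] sum 27, len 6
add 5: [0, 2, 6, 4, 9, 6, 5] sum 32, len 7
add 8: [0, 2, 6, 4, 9, 6, 5, 8] sum 40, len 8
add 9: [0, 2, 6, 4, 9, 6, 5, 8, 9] sum 49, len 9
add 1: [0, 2, 6, 4, 9, 6, 5, 8, 9, 1] sum 50, len 10
add 1: [6, 4, 9, 6, 5, 8, 9, 1, 1] sum 49, len 9
add 9: [9, 6, 5, 8, 9, 1, 1, 9] sum 48, len 8
add 6: [6, 5, 8, 9, 1, 1, 9, 6] sum 45, len 8
Longest length seen: 10.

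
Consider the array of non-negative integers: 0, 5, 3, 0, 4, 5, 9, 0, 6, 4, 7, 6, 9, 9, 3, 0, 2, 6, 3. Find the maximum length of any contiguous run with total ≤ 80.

18

Extend to the right; shrink from the left whenever the sum exceeds 80:
→ 0: sum 0, len 1
→ 5: sum 5, len 2
→ 3: sum 8, len 3
→ 0: sum 8, len 4
→ 4: sum 12, len 5
→ 5: sum 17, len 6
→ 9: sum 26, len 7
→ 0: sum 26, len 8
→ 6: sum 32, len 9
→ 4: sum 36, len 10
→ 7: sum 43, len 11
→ 6: sum 49, len 12
→ 9: sum 58, len 13
→ 9: sum 67, len 14
→ 3: sum 70, len 15
→ 0: sum 70, len 16
→ 2: sum 72, len 17
→ 6: sum 78, len 18
→ 3 (dropped 0, 5): sum 76, len 17
Longest length seen: 18.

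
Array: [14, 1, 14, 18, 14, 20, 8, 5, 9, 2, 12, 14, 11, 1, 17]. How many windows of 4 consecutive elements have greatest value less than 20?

8

14 1 14 18 → max 18  < 20 ✓
1 14 18 14 → max 18  < 20 ✓
14 18 14 20 → max 20
18 14 20 8 → max 20
14 20 8 5 → max 20
20 8 5 9 → max 20
8 5 9 2 → max 9  < 20 ✓
5 9 2 12 → max 12  < 20 ✓
9 2 12 14 → max 14  < 20 ✓
2 12 14 11 → max 14  < 20 ✓
12 14 11 1 → max 14  < 20 ✓
14 11 1 17 → max 17  < 20 ✓
8 windows satisfy the condition.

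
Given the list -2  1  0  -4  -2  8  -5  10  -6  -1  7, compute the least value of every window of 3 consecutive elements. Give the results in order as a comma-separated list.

[-2, 1, 0] → min -2
[1, 0, -4] → min -4
[0, -4, -2] → min -4
[-4, -2, 8] → min -4
[-2, 8, -5] → min -5
[8, -5, 10] → min -5
[-5, 10, -6] → min -6
[10, -6, -1] → min -6
[-6, -1, 7] → min -6

-2, -4, -4, -4, -5, -5, -6, -6, -6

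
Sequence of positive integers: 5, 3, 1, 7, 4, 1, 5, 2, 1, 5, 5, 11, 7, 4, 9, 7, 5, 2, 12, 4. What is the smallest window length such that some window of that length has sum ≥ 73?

13

add 5: running sum 5 < 73
add 3: running sum 8 < 73
add 1: running sum 9 < 73
add 7: running sum 16 < 73
add 4: running sum 20 < 73
add 1: running sum 21 < 73
add 5: running sum 26 < 73
add 2: running sum 28 < 73
add 1: running sum 29 < 73
add 5: running sum 34 < 73
add 5: running sum 39 < 73
add 11: running sum 50 < 73
add 7: running sum 57 < 73
add 4: running sum 61 < 73
add 9: running sum 70 < 73
add 7: shortest ending here [5, 3, 1, 7, 4, 1, 5, 2, 1, 5, 5, 11, 7, 4, 9, 7] sum 77, len 16
add 5: shortest ending here [7, 4, 1, 5, 2, 1, 5, 5, 11, 7, 4, 9, 7, 5] sum 73, len 14
add 2: shortest ending here [7, 4, 1, 5, 2, 1, 5, 5, 11, 7, 4, 9, 7, 5, 2] sum 75, len 15
add 12: shortest ending here [5, 2, 1, 5, 5, 11, 7, 4, 9, 7, 5, 2, 12] sum 75, len 13
add 4: shortest ending here [2, 1, 5, 5, 11, 7, 4, 9, 7, 5, 2, 12, 4] sum 74, len 13
Shortest qualifying length: 13.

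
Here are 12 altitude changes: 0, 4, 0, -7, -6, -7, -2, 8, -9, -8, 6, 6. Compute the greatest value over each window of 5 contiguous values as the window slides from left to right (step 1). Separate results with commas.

(0, 4, 0, -7, -6) → max 4
(4, 0, -7, -6, -7) → max 4
(0, -7, -6, -7, -2) → max 0
(-7, -6, -7, -2, 8) → max 8
(-6, -7, -2, 8, -9) → max 8
(-7, -2, 8, -9, -8) → max 8
(-2, 8, -9, -8, 6) → max 8
(8, -9, -8, 6, 6) → max 8

4, 4, 0, 8, 8, 8, 8, 8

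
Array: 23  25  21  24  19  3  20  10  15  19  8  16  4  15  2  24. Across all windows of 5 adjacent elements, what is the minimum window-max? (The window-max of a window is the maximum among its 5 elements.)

Window maxs for each of the 12 positions:
(23, 25, 21, 24, 19) → max 25
(25, 21, 24, 19, 3) → max 25
(21, 24, 19, 3, 20) → max 24
(24, 19, 3, 20, 10) → max 24
(19, 3, 20, 10, 15) → max 20
(3, 20, 10, 15, 19) → max 20
(20, 10, 15, 19, 8) → max 20
(10, 15, 19, 8, 16) → max 19
(15, 19, 8, 16, 4) → max 19
(19, 8, 16, 4, 15) → max 19
(8, 16, 4, 15, 2) → max 16
(16, 4, 15, 2, 24) → max 24
Minimum of these is 16.

16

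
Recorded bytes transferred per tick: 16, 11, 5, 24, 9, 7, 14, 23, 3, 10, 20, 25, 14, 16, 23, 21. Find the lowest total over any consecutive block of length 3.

30

16 11 5 → sum 32
11 5 24 → sum 40
5 24 9 → sum 38
24 9 7 → sum 40
9 7 14 → sum 30
7 14 23 → sum 44
14 23 3 → sum 40
23 3 10 → sum 36
3 10 20 → sum 33
10 20 25 → sum 55
20 25 14 → sum 59
25 14 16 → sum 55
14 16 23 → sum 53
16 23 21 → sum 60
Lowest of these is 30.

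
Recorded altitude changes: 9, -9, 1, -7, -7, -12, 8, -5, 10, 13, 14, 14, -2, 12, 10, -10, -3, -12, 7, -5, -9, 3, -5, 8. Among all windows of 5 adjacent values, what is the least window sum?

-34

Window sums for each of the 20 positions:
(9, -9, 1, -7, -7) → sum -13
(-9, 1, -7, -7, -12) → sum -34
(1, -7, -7, -12, 8) → sum -17
(-7, -7, -12, 8, -5) → sum -23
(-7, -12, 8, -5, 10) → sum -6
(-12, 8, -5, 10, 13) → sum 14
(8, -5, 10, 13, 14) → sum 40
(-5, 10, 13, 14, 14) → sum 46
(10, 13, 14, 14, -2) → sum 49
(13, 14, 14, -2, 12) → sum 51
(14, 14, -2, 12, 10) → sum 48
(14, -2, 12, 10, -10) → sum 24
(-2, 12, 10, -10, -3) → sum 7
(12, 10, -10, -3, -12) → sum -3
(10, -10, -3, -12, 7) → sum -8
(-10, -3, -12, 7, -5) → sum -23
(-3, -12, 7, -5, -9) → sum -22
(-12, 7, -5, -9, 3) → sum -16
(7, -5, -9, 3, -5) → sum -9
(-5, -9, 3, -5, 8) → sum -8
Least of these is -34.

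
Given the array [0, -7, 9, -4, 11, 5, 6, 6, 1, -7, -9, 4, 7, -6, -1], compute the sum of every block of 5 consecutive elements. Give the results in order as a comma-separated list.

9, 14, 27, 24, 29, 11, -3, -5, -4, -11, -5

(0, -7, 9, -4, 11) → sum 9
(-7, 9, -4, 11, 5) → sum 14
(9, -4, 11, 5, 6) → sum 27
(-4, 11, 5, 6, 6) → sum 24
(11, 5, 6, 6, 1) → sum 29
(5, 6, 6, 1, -7) → sum 11
(6, 6, 1, -7, -9) → sum -3
(6, 1, -7, -9, 4) → sum -5
(1, -7, -9, 4, 7) → sum -4
(-7, -9, 4, 7, -6) → sum -11
(-9, 4, 7, -6, -1) → sum -5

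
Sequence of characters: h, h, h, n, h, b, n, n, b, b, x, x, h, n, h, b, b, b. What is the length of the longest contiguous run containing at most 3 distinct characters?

10

Extend right; when distinct count exceeds 3, shrink from the left:
[h] 1 distinct, len 1
[h, h] 1 distinct, len 2
[h, h, h] 1 distinct, len 3
[h, h, h, n] 2 distinct, len 4
[h, h, h, n, h] 2 distinct, len 5
[h, h, h, n, h, b] 3 distinct, len 6
[h, h, h, n, h, b, n] 3 distinct, len 7
[h, h, h, n, h, b, n, n] 3 distinct, len 8
[h, h, h, n, h, b, n, n, b] 3 distinct, len 9
[h, h, h, n, h, b, n, n, b, b] 3 distinct, len 10
[b, n, n, b, b, x] 3 distinct, len 6
[b, n, n, b, b, x, x] 3 distinct, len 7
[b, b, x, x, h] 3 distinct, len 5
[x, x, h, n] 3 distinct, len 4
[x, x, h, n, h] 3 distinct, len 5
[h, n, h, b] 3 distinct, len 4
[h, n, h, b, b] 3 distinct, len 5
[h, n, h, b, b, b] 3 distinct, len 6
Longest length with ≤3 distinct: 10.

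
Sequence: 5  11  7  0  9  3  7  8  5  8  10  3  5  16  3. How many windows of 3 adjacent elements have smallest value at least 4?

5 11 7 → min 5  ≥ 4 ✓
11 7 0 → min 0
7 0 9 → min 0
0 9 3 → min 0
9 3 7 → min 3
3 7 8 → min 3
7 8 5 → min 5  ≥ 4 ✓
8 5 8 → min 5  ≥ 4 ✓
5 8 10 → min 5  ≥ 4 ✓
8 10 3 → min 3
10 3 5 → min 3
3 5 16 → min 3
5 16 3 → min 3
4 windows satisfy the condition.

4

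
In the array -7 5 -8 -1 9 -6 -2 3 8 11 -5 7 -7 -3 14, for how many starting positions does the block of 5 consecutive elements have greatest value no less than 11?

-7 5 -8 -1 9 → max 9
5 -8 -1 9 -6 → max 9
-8 -1 9 -6 -2 → max 9
-1 9 -6 -2 3 → max 9
9 -6 -2 3 8 → max 9
-6 -2 3 8 11 → max 11  ≥ 11 ✓
-2 3 8 11 -5 → max 11  ≥ 11 ✓
3 8 11 -5 7 → max 11  ≥ 11 ✓
8 11 -5 7 -7 → max 11  ≥ 11 ✓
11 -5 7 -7 -3 → max 11  ≥ 11 ✓
-5 7 -7 -3 14 → max 14  ≥ 11 ✓
6 windows satisfy the condition.

6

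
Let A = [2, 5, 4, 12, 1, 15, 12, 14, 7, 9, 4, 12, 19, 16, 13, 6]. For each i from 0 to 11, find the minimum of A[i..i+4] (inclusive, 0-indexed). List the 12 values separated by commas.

Sliding a size-5 window across the 16 values:
2 5 4 12 1 → min 1
5 4 12 1 15 → min 1
4 12 1 15 12 → min 1
12 1 15 12 14 → min 1
1 15 12 14 7 → min 1
15 12 14 7 9 → min 7
12 14 7 9 4 → min 4
14 7 9 4 12 → min 4
7 9 4 12 19 → min 4
9 4 12 19 16 → min 4
4 12 19 16 13 → min 4
12 19 16 13 6 → min 6

1, 1, 1, 1, 1, 7, 4, 4, 4, 4, 4, 6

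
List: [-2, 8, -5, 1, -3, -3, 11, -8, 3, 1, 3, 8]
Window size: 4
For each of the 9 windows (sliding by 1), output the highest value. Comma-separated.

8, 8, 1, 11, 11, 11, 11, 3, 8

[-2, 8, -5, 1] → max 8
[8, -5, 1, -3] → max 8
[-5, 1, -3, -3] → max 1
[1, -3, -3, 11] → max 11
[-3, -3, 11, -8] → max 11
[-3, 11, -8, 3] → max 11
[11, -8, 3, 1] → max 11
[-8, 3, 1, 3] → max 3
[3, 1, 3, 8] → max 8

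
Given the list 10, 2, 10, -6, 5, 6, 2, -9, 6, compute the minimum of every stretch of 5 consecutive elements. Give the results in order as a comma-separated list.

10 2 10 -6 5 → min -6
2 10 -6 5 6 → min -6
10 -6 5 6 2 → min -6
-6 5 6 2 -9 → min -9
5 6 2 -9 6 → min -9

-6, -6, -6, -9, -9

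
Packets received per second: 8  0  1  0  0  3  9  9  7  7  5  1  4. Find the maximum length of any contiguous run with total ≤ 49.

Extend to the right; shrink from the left whenever the sum exceeds 49:
add 8: [8] sum 8, len 1
add 0: [8, 0] sum 8, len 2
add 1: [8, 0, 1] sum 9, len 3
add 0: [8, 0, 1, 0] sum 9, len 4
add 0: [8, 0, 1, 0, 0] sum 9, len 5
add 3: [8, 0, 1, 0, 0, 3] sum 12, len 6
add 9: [8, 0, 1, 0, 0, 3, 9] sum 21, len 7
add 9: [8, 0, 1, 0, 0, 3, 9, 9] sum 30, len 8
add 7: [8, 0, 1, 0, 0, 3, 9, 9, 7] sum 37, len 9
add 7: [8, 0, 1, 0, 0, 3, 9, 9, 7, 7] sum 44, len 10
add 5: [8, 0, 1, 0, 0, 3, 9, 9, 7, 7, 5] sum 49, len 11
add 1: [0, 1, 0, 0, 3, 9, 9, 7, 7, 5, 1] sum 42, len 11
add 4: [0, 1, 0, 0, 3, 9, 9, 7, 7, 5, 1, 4] sum 46, len 12
Longest length seen: 12.

12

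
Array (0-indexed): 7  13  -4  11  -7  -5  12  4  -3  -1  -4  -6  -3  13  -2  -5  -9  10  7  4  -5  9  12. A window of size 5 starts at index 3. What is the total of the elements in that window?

Elements at indices 3..7: 11, -7, -5, 12, 4
sum(11, -7, -5, 12, 4) = 15

15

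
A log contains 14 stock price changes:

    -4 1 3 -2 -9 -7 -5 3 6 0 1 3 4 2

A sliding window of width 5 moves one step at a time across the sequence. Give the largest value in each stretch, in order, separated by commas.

[-4, 1, 3, -2, -9] → max 3
[1, 3, -2, -9, -7] → max 3
[3, -2, -9, -7, -5] → max 3
[-2, -9, -7, -5, 3] → max 3
[-9, -7, -5, 3, 6] → max 6
[-7, -5, 3, 6, 0] → max 6
[-5, 3, 6, 0, 1] → max 6
[3, 6, 0, 1, 3] → max 6
[6, 0, 1, 3, 4] → max 6
[0, 1, 3, 4, 2] → max 4

3, 3, 3, 3, 6, 6, 6, 6, 6, 4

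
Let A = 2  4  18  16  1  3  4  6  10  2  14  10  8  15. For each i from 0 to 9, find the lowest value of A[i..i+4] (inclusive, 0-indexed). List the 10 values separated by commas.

2 4 18 16 1 → min 1
4 18 16 1 3 → min 1
18 16 1 3 4 → min 1
16 1 3 4 6 → min 1
1 3 4 6 10 → min 1
3 4 6 10 2 → min 2
4 6 10 2 14 → min 2
6 10 2 14 10 → min 2
10 2 14 10 8 → min 2
2 14 10 8 15 → min 2

1, 1, 1, 1, 1, 2, 2, 2, 2, 2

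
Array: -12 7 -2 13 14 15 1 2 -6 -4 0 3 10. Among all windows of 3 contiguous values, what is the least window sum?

-10

Each size-3 window and its sum:
[-12, 7, -2] → sum -7
[7, -2, 13] → sum 18
[-2, 13, 14] → sum 25
[13, 14, 15] → sum 42
[14, 15, 1] → sum 30
[15, 1, 2] → sum 18
[1, 2, -6] → sum -3
[2, -6, -4] → sum -8
[-6, -4, 0] → sum -10
[-4, 0, 3] → sum -1
[0, 3, 10] → sum 13
Least of these is -10.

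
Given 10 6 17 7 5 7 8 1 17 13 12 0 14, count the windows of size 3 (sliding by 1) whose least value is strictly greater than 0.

[10, 6, 17] → min 6  > 0 ✓
[6, 17, 7] → min 6  > 0 ✓
[17, 7, 5] → min 5  > 0 ✓
[7, 5, 7] → min 5  > 0 ✓
[5, 7, 8] → min 5  > 0 ✓
[7, 8, 1] → min 1  > 0 ✓
[8, 1, 17] → min 1  > 0 ✓
[1, 17, 13] → min 1  > 0 ✓
[17, 13, 12] → min 12  > 0 ✓
[13, 12, 0] → min 0
[12, 0, 14] → min 0
9 windows satisfy the condition.

9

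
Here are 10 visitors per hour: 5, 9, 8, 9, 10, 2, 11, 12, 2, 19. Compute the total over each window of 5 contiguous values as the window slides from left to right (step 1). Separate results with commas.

41, 38, 40, 44, 37, 46

Sliding a size-5 window across the 10 values:
[5, 9, 8, 9, 10] → sum 41
[9, 8, 9, 10, 2] → sum 38
[8, 9, 10, 2, 11] → sum 40
[9, 10, 2, 11, 12] → sum 44
[10, 2, 11, 12, 2] → sum 37
[2, 11, 12, 2, 19] → sum 46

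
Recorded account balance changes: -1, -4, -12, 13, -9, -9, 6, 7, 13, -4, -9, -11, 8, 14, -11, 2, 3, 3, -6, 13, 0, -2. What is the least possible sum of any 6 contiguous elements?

-1 -4 -12 13 -9 -9 → sum -22
-4 -12 13 -9 -9 6 → sum -15
-12 13 -9 -9 6 7 → sum -4
13 -9 -9 6 7 13 → sum 21
-9 -9 6 7 13 -4 → sum 4
-9 6 7 13 -4 -9 → sum 4
6 7 13 -4 -9 -11 → sum 2
7 13 -4 -9 -11 8 → sum 4
13 -4 -9 -11 8 14 → sum 11
-4 -9 -11 8 14 -11 → sum -13
-9 -11 8 14 -11 2 → sum -7
-11 8 14 -11 2 3 → sum 5
8 14 -11 2 3 3 → sum 19
14 -11 2 3 3 -6 → sum 5
-11 2 3 3 -6 13 → sum 4
2 3 3 -6 13 0 → sum 15
3 3 -6 13 0 -2 → sum 11
Least of these is -22.

-22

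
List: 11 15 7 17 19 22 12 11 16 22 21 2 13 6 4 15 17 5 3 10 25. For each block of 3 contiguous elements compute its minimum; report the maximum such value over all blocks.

11 15 7 → min 7
15 7 17 → min 7
7 17 19 → min 7
17 19 22 → min 17
19 22 12 → min 12
22 12 11 → min 11
12 11 16 → min 11
11 16 22 → min 11
16 22 21 → min 16
22 21 2 → min 2
21 2 13 → min 2
2 13 6 → min 2
13 6 4 → min 4
6 4 15 → min 4
4 15 17 → min 4
15 17 5 → min 5
17 5 3 → min 3
5 3 10 → min 3
3 10 25 → min 3
Maximum of these is 17.

17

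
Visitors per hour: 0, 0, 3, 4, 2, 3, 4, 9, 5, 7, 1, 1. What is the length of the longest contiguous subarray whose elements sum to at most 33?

[0] sum 0 len 1
[0, 0] sum 0 len 2
[0, 0, 3] sum 3 len 3
[0, 0, 3, 4] sum 7 len 4
[0, 0, 3, 4, 2] sum 9 len 5
[0, 0, 3, 4, 2, 3] sum 12 len 6
[0, 0, 3, 4, 2, 3, 4] sum 16 len 7
[0, 0, 3, 4, 2, 3, 4, 9] sum 25 len 8
[0, 0, 3, 4, 2, 3, 4, 9, 5] sum 30 len 9
[2, 3, 4, 9, 5, 7] sum 30 len 6
[2, 3, 4, 9, 5, 7, 1] sum 31 len 7
[2, 3, 4, 9, 5, 7, 1, 1] sum 32 len 8
Longest length seen: 9.

9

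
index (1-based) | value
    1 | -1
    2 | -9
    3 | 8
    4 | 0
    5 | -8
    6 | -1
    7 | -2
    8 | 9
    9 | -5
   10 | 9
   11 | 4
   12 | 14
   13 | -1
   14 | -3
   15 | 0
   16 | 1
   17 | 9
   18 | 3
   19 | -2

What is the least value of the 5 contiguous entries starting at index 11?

-3

Elements at indices 11..15: 4, 14, -1, -3, 0
min(4, 14, -1, -3, 0) = -3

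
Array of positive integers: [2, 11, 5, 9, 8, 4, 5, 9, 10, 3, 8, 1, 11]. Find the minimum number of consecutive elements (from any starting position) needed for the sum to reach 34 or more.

add 2: running sum 2 < 34
add 11: running sum 13 < 34
add 5: running sum 18 < 34
add 9: running sum 27 < 34
end 4: [2, 11, 5, 9, 8] sum 35, len 5
end 5: [11, 5, 9, 8, 4] sum 37, len 5
end 6: [11, 5, 9, 8, 4, 5] sum 42, len 6
end 7: [9, 8, 4, 5, 9] sum 35, len 5
end 8: [8, 4, 5, 9, 10] sum 36, len 5
end 9: [8, 4, 5, 9, 10, 3] sum 39, len 6
end 10: [5, 9, 10, 3, 8] sum 35, len 5
end 11: [5, 9, 10, 3, 8, 1] sum 36, len 6
end 12: [9, 10, 3, 8, 1, 11] sum 42, len 6
Shortest qualifying length: 5.

5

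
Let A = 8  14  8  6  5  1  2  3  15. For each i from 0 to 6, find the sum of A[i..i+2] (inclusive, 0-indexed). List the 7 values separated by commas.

8 14 8 → sum 30
14 8 6 → sum 28
8 6 5 → sum 19
6 5 1 → sum 12
5 1 2 → sum 8
1 2 3 → sum 6
2 3 15 → sum 20

30, 28, 19, 12, 8, 6, 20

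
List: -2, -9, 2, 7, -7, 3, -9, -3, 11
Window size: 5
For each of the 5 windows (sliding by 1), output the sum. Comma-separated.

-9, -4, -4, -9, -5

Sliding a size-5 window across the 9 values:
(-2, -9, 2, 7, -7) → sum -9
(-9, 2, 7, -7, 3) → sum -4
(2, 7, -7, 3, -9) → sum -4
(7, -7, 3, -9, -3) → sum -9
(-7, 3, -9, -3, 11) → sum -5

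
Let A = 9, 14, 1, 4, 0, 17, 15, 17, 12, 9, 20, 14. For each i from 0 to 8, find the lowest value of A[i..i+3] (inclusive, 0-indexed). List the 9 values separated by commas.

Sliding a size-4 window across the 12 values:
[9, 14, 1, 4] → min 1
[14, 1, 4, 0] → min 0
[1, 4, 0, 17] → min 0
[4, 0, 17, 15] → min 0
[0, 17, 15, 17] → min 0
[17, 15, 17, 12] → min 12
[15, 17, 12, 9] → min 9
[17, 12, 9, 20] → min 9
[12, 9, 20, 14] → min 9

1, 0, 0, 0, 0, 12, 9, 9, 9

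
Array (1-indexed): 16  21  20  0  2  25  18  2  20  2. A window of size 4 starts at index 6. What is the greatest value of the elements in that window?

Elements at indices 6..9: 25, 18, 2, 20
max(25, 18, 2, 20) = 25

25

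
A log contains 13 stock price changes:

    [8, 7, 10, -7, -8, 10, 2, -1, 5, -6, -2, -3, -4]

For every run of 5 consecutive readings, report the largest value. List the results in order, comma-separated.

10, 10, 10, 10, 10, 10, 5, 5, 5

8 7 10 -7 -8 → max 10
7 10 -7 -8 10 → max 10
10 -7 -8 10 2 → max 10
-7 -8 10 2 -1 → max 10
-8 10 2 -1 5 → max 10
10 2 -1 5 -6 → max 10
2 -1 5 -6 -2 → max 5
-1 5 -6 -2 -3 → max 5
5 -6 -2 -3 -4 → max 5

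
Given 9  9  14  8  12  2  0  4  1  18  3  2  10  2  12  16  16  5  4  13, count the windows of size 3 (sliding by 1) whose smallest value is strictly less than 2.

5

(9, 9, 14) → min 9
(9, 14, 8) → min 8
(14, 8, 12) → min 8
(8, 12, 2) → min 2
(12, 2, 0) → min 0  < 2 ✓
(2, 0, 4) → min 0  < 2 ✓
(0, 4, 1) → min 0  < 2 ✓
(4, 1, 18) → min 1  < 2 ✓
(1, 18, 3) → min 1  < 2 ✓
(18, 3, 2) → min 2
(3, 2, 10) → min 2
(2, 10, 2) → min 2
(10, 2, 12) → min 2
(2, 12, 16) → min 2
(12, 16, 16) → min 12
(16, 16, 5) → min 5
(16, 5, 4) → min 4
(5, 4, 13) → min 4
5 windows satisfy the condition.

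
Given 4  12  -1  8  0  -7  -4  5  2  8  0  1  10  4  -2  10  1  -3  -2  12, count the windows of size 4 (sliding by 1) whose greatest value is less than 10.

7

(4, 12, -1, 8) → max 12
(12, -1, 8, 0) → max 12
(-1, 8, 0, -7) → max 8  < 10 ✓
(8, 0, -7, -4) → max 8  < 10 ✓
(0, -7, -4, 5) → max 5  < 10 ✓
(-7, -4, 5, 2) → max 5  < 10 ✓
(-4, 5, 2, 8) → max 8  < 10 ✓
(5, 2, 8, 0) → max 8  < 10 ✓
(2, 8, 0, 1) → max 8  < 10 ✓
(8, 0, 1, 10) → max 10
(0, 1, 10, 4) → max 10
(1, 10, 4, -2) → max 10
(10, 4, -2, 10) → max 10
(4, -2, 10, 1) → max 10
(-2, 10, 1, -3) → max 10
(10, 1, -3, -2) → max 10
(1, -3, -2, 12) → max 12
7 windows satisfy the condition.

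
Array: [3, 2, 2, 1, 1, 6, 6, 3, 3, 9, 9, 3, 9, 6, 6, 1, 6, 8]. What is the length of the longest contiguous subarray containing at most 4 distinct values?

[3] 1 distinct, len 1
[3, 2] 2 distinct, len 2
[3, 2, 2] 2 distinct, len 3
[3, 2, 2, 1] 3 distinct, len 4
[3, 2, 2, 1, 1] 3 distinct, len 5
[3, 2, 2, 1, 1, 6] 4 distinct, len 6
[3, 2, 2, 1, 1, 6, 6] 4 distinct, len 7
[3, 2, 2, 1, 1, 6, 6, 3] 4 distinct, len 8
[3, 2, 2, 1, 1, 6, 6, 3, 3] 4 distinct, len 9
[1, 1, 6, 6, 3, 3, 9] 4 distinct, len 7
[1, 1, 6, 6, 3, 3, 9, 9] 4 distinct, len 8
[1, 1, 6, 6, 3, 3, 9, 9, 3] 4 distinct, len 9
[1, 1, 6, 6, 3, 3, 9, 9, 3, 9] 4 distinct, len 10
[1, 1, 6, 6, 3, 3, 9, 9, 3, 9, 6] 4 distinct, len 11
[1, 1, 6, 6, 3, 3, 9, 9, 3, 9, 6, 6] 4 distinct, len 12
[1, 1, 6, 6, 3, 3, 9, 9, 3, 9, 6, 6, 1] 4 distinct, len 13
[1, 1, 6, 6, 3, 3, 9, 9, 3, 9, 6, 6, 1, 6] 4 distinct, len 14
[9, 6, 6, 1, 6, 8] 4 distinct, len 6
Longest length with ≤4 distinct: 14.

14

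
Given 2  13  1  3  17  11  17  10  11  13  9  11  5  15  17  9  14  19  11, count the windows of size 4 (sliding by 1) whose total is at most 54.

13

(2, 13, 1, 3) → sum 19  ≤ 54 ✓
(13, 1, 3, 17) → sum 34  ≤ 54 ✓
(1, 3, 17, 11) → sum 32  ≤ 54 ✓
(3, 17, 11, 17) → sum 48  ≤ 54 ✓
(17, 11, 17, 10) → sum 55
(11, 17, 10, 11) → sum 49  ≤ 54 ✓
(17, 10, 11, 13) → sum 51  ≤ 54 ✓
(10, 11, 13, 9) → sum 43  ≤ 54 ✓
(11, 13, 9, 11) → sum 44  ≤ 54 ✓
(13, 9, 11, 5) → sum 38  ≤ 54 ✓
(9, 11, 5, 15) → sum 40  ≤ 54 ✓
(11, 5, 15, 17) → sum 48  ≤ 54 ✓
(5, 15, 17, 9) → sum 46  ≤ 54 ✓
(15, 17, 9, 14) → sum 55
(17, 9, 14, 19) → sum 59
(9, 14, 19, 11) → sum 53  ≤ 54 ✓
13 windows satisfy the condition.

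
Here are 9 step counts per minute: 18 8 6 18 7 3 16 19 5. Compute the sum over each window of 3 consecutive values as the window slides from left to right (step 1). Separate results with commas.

(18, 8, 6) → sum 32
(8, 6, 18) → sum 32
(6, 18, 7) → sum 31
(18, 7, 3) → sum 28
(7, 3, 16) → sum 26
(3, 16, 19) → sum 38
(16, 19, 5) → sum 40

32, 32, 31, 28, 26, 38, 40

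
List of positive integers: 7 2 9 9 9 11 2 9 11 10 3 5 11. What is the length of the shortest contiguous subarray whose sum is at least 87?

11

add 7: running sum 7 < 87
add 2: running sum 9 < 87
add 9: running sum 18 < 87
add 9: running sum 27 < 87
add 9: running sum 36 < 87
add 11: running sum 47 < 87
add 2: running sum 49 < 87
add 9: running sum 58 < 87
add 11: running sum 69 < 87
add 10: running sum 79 < 87
add 3: running sum 82 < 87
end 11: [7, 2, 9, 9, 9, 11, 2, 9, 11, 10, 3, 5] sum 87, len 12
end 12: [9, 9, 9, 11, 2, 9, 11, 10, 3, 5, 11] sum 89, len 11
Shortest qualifying length: 11.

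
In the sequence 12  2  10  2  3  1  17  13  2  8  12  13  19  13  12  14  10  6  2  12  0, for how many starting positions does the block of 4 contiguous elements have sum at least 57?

3

[12, 2, 10, 2] → sum 26
[2, 10, 2, 3] → sum 17
[10, 2, 3, 1] → sum 16
[2, 3, 1, 17] → sum 23
[3, 1, 17, 13] → sum 34
[1, 17, 13, 2] → sum 33
[17, 13, 2, 8] → sum 40
[13, 2, 8, 12] → sum 35
[2, 8, 12, 13] → sum 35
[8, 12, 13, 19] → sum 52
[12, 13, 19, 13] → sum 57  ≥ 57 ✓
[13, 19, 13, 12] → sum 57  ≥ 57 ✓
[19, 13, 12, 14] → sum 58  ≥ 57 ✓
[13, 12, 14, 10] → sum 49
[12, 14, 10, 6] → sum 42
[14, 10, 6, 2] → sum 32
[10, 6, 2, 12] → sum 30
[6, 2, 12, 0] → sum 20
3 windows satisfy the condition.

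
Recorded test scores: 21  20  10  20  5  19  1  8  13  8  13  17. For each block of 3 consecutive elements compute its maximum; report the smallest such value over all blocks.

13

Each size-3 window and its max:
[21, 20, 10] → max 21
[20, 10, 20] → max 20
[10, 20, 5] → max 20
[20, 5, 19] → max 20
[5, 19, 1] → max 19
[19, 1, 8] → max 19
[1, 8, 13] → max 13
[8, 13, 8] → max 13
[13, 8, 13] → max 13
[8, 13, 17] → max 17
Smallest of these is 13.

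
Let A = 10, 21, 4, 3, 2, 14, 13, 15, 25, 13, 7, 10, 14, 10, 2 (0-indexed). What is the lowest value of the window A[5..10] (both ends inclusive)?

7

Elements at indices 5..10: 14, 13, 15, 25, 13, 7
min(14, 13, 15, 25, 13, 7) = 7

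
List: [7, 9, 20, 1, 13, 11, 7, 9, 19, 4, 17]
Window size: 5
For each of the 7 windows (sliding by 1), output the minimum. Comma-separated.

(7, 9, 20, 1, 13) → min 1
(9, 20, 1, 13, 11) → min 1
(20, 1, 13, 11, 7) → min 1
(1, 13, 11, 7, 9) → min 1
(13, 11, 7, 9, 19) → min 7
(11, 7, 9, 19, 4) → min 4
(7, 9, 19, 4, 17) → min 4

1, 1, 1, 1, 7, 4, 4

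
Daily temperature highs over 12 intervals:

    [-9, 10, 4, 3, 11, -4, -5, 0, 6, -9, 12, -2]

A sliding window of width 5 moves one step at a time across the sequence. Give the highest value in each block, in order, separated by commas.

Sliding a size-5 window across the 12 values:
(-9, 10, 4, 3, 11) → max 11
(10, 4, 3, 11, -4) → max 11
(4, 3, 11, -4, -5) → max 11
(3, 11, -4, -5, 0) → max 11
(11, -4, -5, 0, 6) → max 11
(-4, -5, 0, 6, -9) → max 6
(-5, 0, 6, -9, 12) → max 12
(0, 6, -9, 12, -2) → max 12

11, 11, 11, 11, 11, 6, 12, 12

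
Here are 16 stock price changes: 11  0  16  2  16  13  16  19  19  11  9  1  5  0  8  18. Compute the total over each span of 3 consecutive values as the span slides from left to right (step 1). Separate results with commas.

27, 18, 34, 31, 45, 48, 54, 49, 39, 21, 15, 6, 13, 26

11 0 16 → sum 27
0 16 2 → sum 18
16 2 16 → sum 34
2 16 13 → sum 31
16 13 16 → sum 45
13 16 19 → sum 48
16 19 19 → sum 54
19 19 11 → sum 49
19 11 9 → sum 39
11 9 1 → sum 21
9 1 5 → sum 15
1 5 0 → sum 6
5 0 8 → sum 13
0 8 18 → sum 26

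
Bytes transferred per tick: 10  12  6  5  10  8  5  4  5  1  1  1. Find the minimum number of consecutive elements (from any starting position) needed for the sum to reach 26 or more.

add 10: running sum 10 < 26
add 12: running sum 22 < 26
add 6: shortest ending here [10, 12, 6] sum 28, len 3
add 5: shortest ending here [10, 12, 6, 5] sum 33, len 4
add 10: shortest ending here [12, 6, 5, 10] sum 33, len 4
add 8: shortest ending here [6, 5, 10, 8] sum 29, len 4
add 5: shortest ending here [5, 10, 8, 5] sum 28, len 4
add 4: shortest ending here [10, 8, 5, 4] sum 27, len 4
add 5: shortest ending here [10, 8, 5, 4, 5] sum 32, len 5
add 1: shortest ending here [10, 8, 5, 4, 5, 1] sum 33, len 6
add 1: shortest ending here [10, 8, 5, 4, 5, 1, 1] sum 34, len 7
add 1: shortest ending here [10, 8, 5, 4, 5, 1, 1, 1] sum 35, len 8
Shortest qualifying length: 3.

3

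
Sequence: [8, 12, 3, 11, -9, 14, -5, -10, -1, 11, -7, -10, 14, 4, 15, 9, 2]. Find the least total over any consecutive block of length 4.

-10

8 12 3 11 → sum 34
12 3 11 -9 → sum 17
3 11 -9 14 → sum 19
11 -9 14 -5 → sum 11
-9 14 -5 -10 → sum -10
14 -5 -10 -1 → sum -2
-5 -10 -1 11 → sum -5
-10 -1 11 -7 → sum -7
-1 11 -7 -10 → sum -7
11 -7 -10 14 → sum 8
-7 -10 14 4 → sum 1
-10 14 4 15 → sum 23
14 4 15 9 → sum 42
4 15 9 2 → sum 30
Least of these is -10.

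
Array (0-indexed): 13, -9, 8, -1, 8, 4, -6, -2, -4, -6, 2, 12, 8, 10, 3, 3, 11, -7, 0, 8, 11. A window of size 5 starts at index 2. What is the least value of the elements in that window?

Elements at indices 2..6: 8, -1, 8, 4, -6
min(8, -1, 8, 4, -6) = -6

-6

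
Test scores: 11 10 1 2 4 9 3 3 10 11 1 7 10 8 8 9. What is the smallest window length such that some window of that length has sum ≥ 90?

add 11: running sum 11 < 90
add 10: running sum 21 < 90
add 1: running sum 22 < 90
add 2: running sum 24 < 90
add 4: running sum 28 < 90
add 9: running sum 37 < 90
add 3: running sum 40 < 90
add 3: running sum 43 < 90
add 10: running sum 53 < 90
add 11: running sum 64 < 90
add 1: running sum 65 < 90
add 7: running sum 72 < 90
add 10: running sum 82 < 90
add 8: shortest ending here [11, 10, 1, 2, 4, 9, 3, 3, 10, 11, 1, 7, 10, 8] sum 90, len 14
add 8: shortest ending here [11, 10, 1, 2, 4, 9, 3, 3, 10, 11, 1, 7, 10, 8, 8] sum 98, len 15
add 9: shortest ending here [10, 1, 2, 4, 9, 3, 3, 10, 11, 1, 7, 10, 8, 8, 9] sum 96, len 15
Shortest qualifying length: 14.

14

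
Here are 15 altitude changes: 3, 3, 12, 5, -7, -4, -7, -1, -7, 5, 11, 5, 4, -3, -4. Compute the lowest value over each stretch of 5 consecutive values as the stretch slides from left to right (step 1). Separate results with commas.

(3, 3, 12, 5, -7) → min -7
(3, 12, 5, -7, -4) → min -7
(12, 5, -7, -4, -7) → min -7
(5, -7, -4, -7, -1) → min -7
(-7, -4, -7, -1, -7) → min -7
(-4, -7, -1, -7, 5) → min -7
(-7, -1, -7, 5, 11) → min -7
(-1, -7, 5, 11, 5) → min -7
(-7, 5, 11, 5, 4) → min -7
(5, 11, 5, 4, -3) → min -3
(11, 5, 4, -3, -4) → min -4

-7, -7, -7, -7, -7, -7, -7, -7, -7, -3, -4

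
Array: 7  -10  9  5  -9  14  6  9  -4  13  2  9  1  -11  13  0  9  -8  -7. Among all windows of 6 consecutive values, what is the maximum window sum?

40

7 -10 9 5 -9 14 → sum 16
-10 9 5 -9 14 6 → sum 15
9 5 -9 14 6 9 → sum 34
5 -9 14 6 9 -4 → sum 21
-9 14 6 9 -4 13 → sum 29
14 6 9 -4 13 2 → sum 40
6 9 -4 13 2 9 → sum 35
9 -4 13 2 9 1 → sum 30
-4 13 2 9 1 -11 → sum 10
13 2 9 1 -11 13 → sum 27
2 9 1 -11 13 0 → sum 14
9 1 -11 13 0 9 → sum 21
1 -11 13 0 9 -8 → sum 4
-11 13 0 9 -8 -7 → sum -4
Maximum of these is 40.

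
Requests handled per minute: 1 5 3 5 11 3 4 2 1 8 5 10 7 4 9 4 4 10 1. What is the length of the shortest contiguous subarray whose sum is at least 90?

Extend right; whenever the sum reaches 90, record the length and shrink from the left:
add 1: running sum 1 < 90
add 5: running sum 6 < 90
add 3: running sum 9 < 90
add 5: running sum 14 < 90
add 11: running sum 25 < 90
add 3: running sum 28 < 90
add 4: running sum 32 < 90
add 2: running sum 34 < 90
add 1: running sum 35 < 90
add 8: running sum 43 < 90
add 5: running sum 48 < 90
add 10: running sum 58 < 90
add 7: running sum 65 < 90
add 4: running sum 69 < 90
add 9: running sum 78 < 90
add 4: running sum 82 < 90
add 4: running sum 86 < 90
add 10: shortest ending here [3, 5, 11, 3, 4, 2, 1, 8, 5, 10, 7, 4, 9, 4, 4, 10] sum 90, len 16
add 1: shortest ending here [3, 5, 11, 3, 4, 2, 1, 8, 5, 10, 7, 4, 9, 4, 4, 10, 1] sum 91, len 17
Shortest qualifying length: 16.

16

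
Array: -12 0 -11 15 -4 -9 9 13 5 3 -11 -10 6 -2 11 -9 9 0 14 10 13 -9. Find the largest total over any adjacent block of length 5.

46

[-12, 0, -11, 15, -4] → sum -12
[0, -11, 15, -4, -9] → sum -9
[-11, 15, -4, -9, 9] → sum 0
[15, -4, -9, 9, 13] → sum 24
[-4, -9, 9, 13, 5] → sum 14
[-9, 9, 13, 5, 3] → sum 21
[9, 13, 5, 3, -11] → sum 19
[13, 5, 3, -11, -10] → sum 0
[5, 3, -11, -10, 6] → sum -7
[3, -11, -10, 6, -2] → sum -14
[-11, -10, 6, -2, 11] → sum -6
[-10, 6, -2, 11, -9] → sum -4
[6, -2, 11, -9, 9] → sum 15
[-2, 11, -9, 9, 0] → sum 9
[11, -9, 9, 0, 14] → sum 25
[-9, 9, 0, 14, 10] → sum 24
[9, 0, 14, 10, 13] → sum 46
[0, 14, 10, 13, -9] → sum 28
Largest of these is 46.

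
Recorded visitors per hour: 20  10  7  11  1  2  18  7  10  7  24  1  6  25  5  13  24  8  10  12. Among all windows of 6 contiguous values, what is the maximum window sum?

85

[20, 10, 7, 11, 1, 2] → sum 51
[10, 7, 11, 1, 2, 18] → sum 49
[7, 11, 1, 2, 18, 7] → sum 46
[11, 1, 2, 18, 7, 10] → sum 49
[1, 2, 18, 7, 10, 7] → sum 45
[2, 18, 7, 10, 7, 24] → sum 68
[18, 7, 10, 7, 24, 1] → sum 67
[7, 10, 7, 24, 1, 6] → sum 55
[10, 7, 24, 1, 6, 25] → sum 73
[7, 24, 1, 6, 25, 5] → sum 68
[24, 1, 6, 25, 5, 13] → sum 74
[1, 6, 25, 5, 13, 24] → sum 74
[6, 25, 5, 13, 24, 8] → sum 81
[25, 5, 13, 24, 8, 10] → sum 85
[5, 13, 24, 8, 10, 12] → sum 72
Maximum of these is 85.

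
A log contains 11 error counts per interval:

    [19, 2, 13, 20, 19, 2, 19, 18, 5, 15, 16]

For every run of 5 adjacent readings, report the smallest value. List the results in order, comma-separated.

2, 2, 2, 2, 2, 2, 5

Sliding a size-5 window across the 11 values:
[19, 2, 13, 20, 19] → min 2
[2, 13, 20, 19, 2] → min 2
[13, 20, 19, 2, 19] → min 2
[20, 19, 2, 19, 18] → min 2
[19, 2, 19, 18, 5] → min 2
[2, 19, 18, 5, 15] → min 2
[19, 18, 5, 15, 16] → min 5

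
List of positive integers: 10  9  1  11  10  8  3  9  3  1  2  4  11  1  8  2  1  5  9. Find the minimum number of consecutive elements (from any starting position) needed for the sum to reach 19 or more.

2

add 10: running sum 10 < 19
add 9: shortest ending here [10, 9] sum 19, len 2
add 1: shortest ending here [10, 9, 1] sum 20, len 3
add 11: shortest ending here [9, 1, 11] sum 21, len 3
add 10: shortest ending here [11, 10] sum 21, len 2
add 8: shortest ending here [11, 10, 8] sum 29, len 3
add 3: shortest ending here [10, 8, 3] sum 21, len 3
add 9: shortest ending here [8, 3, 9] sum 20, len 3
add 3: shortest ending here [8, 3, 9, 3] sum 23, len 4
add 1: shortest ending here [8, 3, 9, 3, 1] sum 24, len 5
add 2: shortest ending here [8, 3, 9, 3, 1, 2] sum 26, len 6
add 4: shortest ending here [9, 3, 1, 2, 4] sum 19, len 5
add 11: shortest ending here [3, 1, 2, 4, 11] sum 21, len 5
add 1: shortest ending here [1, 2, 4, 11, 1] sum 19, len 5
add 8: shortest ending here [11, 1, 8] sum 20, len 3
add 2: shortest ending here [11, 1, 8, 2] sum 22, len 4
add 1: shortest ending here [11, 1, 8, 2, 1] sum 23, len 5
add 5: shortest ending here [11, 1, 8, 2, 1, 5] sum 28, len 6
add 9: shortest ending here [8, 2, 1, 5, 9] sum 25, len 5
Shortest qualifying length: 2.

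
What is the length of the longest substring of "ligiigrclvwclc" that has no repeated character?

add l: [l] len 1
add i: [l, i] len 2
add g: [l, i, g] len 3
add i (repeat i, move left end past it): [g, i] len 2
add i (repeat i, move left end past it): [i] len 1
add g: [i, g] len 2
add r: [i, g, r] len 3
add c: [i, g, r, c] len 4
add l: [i, g, r, c, l] len 5
add v: [i, g, r, c, l, v] len 6
add w: [i, g, r, c, l, v, w] len 7
add c (repeat c, move left end past it): [l, v, w, c] len 4
add l (repeat l, move left end past it): [v, w, c, l] len 4
add c (repeat c, move left end past it): [l, c] len 2
Longest all-distinct length: 7.

7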